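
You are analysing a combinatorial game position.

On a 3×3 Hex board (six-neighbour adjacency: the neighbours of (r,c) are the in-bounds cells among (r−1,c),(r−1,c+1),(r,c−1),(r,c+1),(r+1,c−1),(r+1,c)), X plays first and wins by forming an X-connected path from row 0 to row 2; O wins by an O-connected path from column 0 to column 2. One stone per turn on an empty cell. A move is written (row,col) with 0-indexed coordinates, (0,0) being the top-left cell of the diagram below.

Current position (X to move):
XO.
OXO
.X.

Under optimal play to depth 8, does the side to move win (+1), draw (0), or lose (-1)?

value(XO./OXO/.X., X) = +1

ply 1, X at XO./OXO/.X. | (0,2)=+1→XOX/OXO/.X.*; (2,0)=-1→XO./OXO/XX.; (2,2)=-1→XO./OXO/.XX
ply 2: XOX/OXO/.X. is terminal -1 (O); from XO./OXO/.X. depth 8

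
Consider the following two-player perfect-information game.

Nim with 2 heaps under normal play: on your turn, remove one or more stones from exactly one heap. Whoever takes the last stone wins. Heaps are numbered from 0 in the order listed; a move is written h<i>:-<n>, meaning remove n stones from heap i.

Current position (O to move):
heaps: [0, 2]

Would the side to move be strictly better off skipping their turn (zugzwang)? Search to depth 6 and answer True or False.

[(0,2)] O move#1: h1:-1:-1/(0,1), h1:-2:+1/(0,0)*
[(0,0)] end (terminal -1, X#2); searched (0,2) to 6
pass branch (X moves first from the same position):
  | [(0,2)] X move#1: h1:-1:-1/(0,1), h1:-2:+1/(0,0)*
  | [(0,0)] end (terminal -1, O#2); searched (0,2) to 6
O moving scores +1; O passing scores -1

zugzwang((0,2), O) = False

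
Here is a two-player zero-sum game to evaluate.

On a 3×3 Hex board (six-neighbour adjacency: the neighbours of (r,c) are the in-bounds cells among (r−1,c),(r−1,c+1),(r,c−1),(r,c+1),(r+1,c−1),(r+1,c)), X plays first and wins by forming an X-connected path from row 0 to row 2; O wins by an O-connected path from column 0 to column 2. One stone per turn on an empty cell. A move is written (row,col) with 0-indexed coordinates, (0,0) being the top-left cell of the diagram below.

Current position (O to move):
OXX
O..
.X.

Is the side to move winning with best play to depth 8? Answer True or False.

p1 O@[OXX/O../.X.]: (1,1)[OXX/OO./.X.]-1* (1,2)[OXX/O.O/.X.]-1 (2,0)[OXX/O../OX.]-1 (2,2)[OXX/O../.XO]-1
p2 X@[OXX/OO./.X.]: (1,2)[OXX/OOX/.X.]+1* (2,0)[OXX/OO./XX.]-1 (2,2)[OXX/OO./.XX]-1
p3 O@[OXX/OOX/.X.] terminal -1; root [OXX/O../.X.] d8

O winning at [OXX/O../.X.]: False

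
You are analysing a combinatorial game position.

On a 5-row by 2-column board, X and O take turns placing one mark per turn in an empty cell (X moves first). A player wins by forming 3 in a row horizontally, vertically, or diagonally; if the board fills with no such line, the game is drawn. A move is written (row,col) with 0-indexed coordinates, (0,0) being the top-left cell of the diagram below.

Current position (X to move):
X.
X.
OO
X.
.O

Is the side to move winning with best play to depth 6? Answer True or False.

X winning at [X./X./OO/X./.O]: False

[X./X./OO/X./.O] X move#1: (0,1):-1/XX/X./OO/X./.O, (1,1):-1/X./XX/OO/X./.O, (3,1):+0/X./X./OO/XX/.O*, (4,0):-1/X./X./OO/X./XO
[X./X./OO/XX/.O] O move#2: (0,1):+0/XO/X./OO/XX/.O*, (1,1):+0/X./XO/OO/XX/.O, (4,0):+0/X./X./OO/XX/OO
[XO/X./OO/XX/.O] X move#3: (1,1):+0/XO/XX/OO/XX/.O*, (4,0):-1/XO/X./OO/XX/XO
[XO/XX/OO/XX/.O] O move#4: (4,0):+0/XO/XX/OO/XX/OO*
[XO/XX/OO/XX/OO] end (terminal +0, X#5); searched X./X./OO/X./.O to 6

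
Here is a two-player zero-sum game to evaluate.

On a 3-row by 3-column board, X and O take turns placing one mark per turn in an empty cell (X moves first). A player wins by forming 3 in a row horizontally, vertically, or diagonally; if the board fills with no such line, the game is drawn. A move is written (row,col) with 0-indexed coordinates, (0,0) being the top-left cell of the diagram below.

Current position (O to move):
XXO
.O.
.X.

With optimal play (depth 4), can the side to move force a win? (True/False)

O winning at [XXO/.O./.X.]: True

[XXO/.O./.X.] O move#1: (1,0):+1/XXO/OO./.X.*, (1,2):+1/XXO/.OO/.X., (2,0):+1/XXO/.O./OX., (2,2):+1/XXO/.O./.XO
[XXO/OO./.X.] X move#2: (1,2):-1/XXO/OOX/.X.*, (2,0):-1/XXO/OO./XX., (2,2):-1/XXO/OO./.XX
[XXO/OOX/.X.] O move#3: (2,0):+1/XXO/OOX/OX.*, (2,2):+0/XXO/OOX/.XO
[XXO/OOX/OX.] end (terminal -1, X#4); searched XXO/.O./.X. to 4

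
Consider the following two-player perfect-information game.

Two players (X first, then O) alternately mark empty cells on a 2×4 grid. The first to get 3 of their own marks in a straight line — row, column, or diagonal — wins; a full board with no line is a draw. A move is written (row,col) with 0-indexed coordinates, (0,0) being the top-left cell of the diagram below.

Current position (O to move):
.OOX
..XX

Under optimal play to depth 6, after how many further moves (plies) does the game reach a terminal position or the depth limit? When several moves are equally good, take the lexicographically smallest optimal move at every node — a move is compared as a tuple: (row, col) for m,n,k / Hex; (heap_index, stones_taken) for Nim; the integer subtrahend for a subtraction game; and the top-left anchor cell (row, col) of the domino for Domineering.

PV length from [.OOX/..XX]: 1 ply

p1 O@[.OOX/..XX]: (0,0)[OOOX/..XX]+1* (1,0)[.OOX/O.XX]-1 (1,1)[.OOX/.OXX]+0
p2 X@[OOOX/..XX] terminal -1; root [.OOX/..XX] d6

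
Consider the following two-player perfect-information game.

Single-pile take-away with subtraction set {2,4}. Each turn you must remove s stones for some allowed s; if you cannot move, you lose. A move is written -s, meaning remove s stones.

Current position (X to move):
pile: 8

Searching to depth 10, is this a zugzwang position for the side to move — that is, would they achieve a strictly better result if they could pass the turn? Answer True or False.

p1 X@[8]: -2[6]+1* -4[4]-1
p2 O@[6]: -2[4]-1* -4[2]-1
p3 X@[4]: -2[2]-1 -4[0]+1*
p4 O@[0] terminal -1; root [8] d10
if X skipped the turn, O would face:
~ p1 O@[8]: -2[6]+1* -4[4]-1
~ p2 X@[6]: -2[4]-1* -4[2]-1
~ p3 O@[4]: -2[2]-1 -4[0]+1*
~ p4 X@[0] terminal -1; root [8] d10
compare (X): move=+1 vs pass=-1

zugzwang(8, X) = False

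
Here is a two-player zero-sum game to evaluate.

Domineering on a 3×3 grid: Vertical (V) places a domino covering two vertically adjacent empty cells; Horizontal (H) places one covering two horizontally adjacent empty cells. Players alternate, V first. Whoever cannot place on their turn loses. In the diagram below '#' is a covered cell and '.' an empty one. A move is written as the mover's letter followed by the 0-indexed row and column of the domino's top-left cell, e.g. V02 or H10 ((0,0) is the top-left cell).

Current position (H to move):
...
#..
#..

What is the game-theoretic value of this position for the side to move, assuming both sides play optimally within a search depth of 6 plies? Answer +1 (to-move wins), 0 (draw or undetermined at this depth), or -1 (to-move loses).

value(.../#../#.., H) = +1

[.../#../#..] H move#1: H00:-1/##./#../#.., H01:-1/.##/#../#.., H11:+1/.../###/#..*, H21:-1/.../#../###
[.../###/#..] end (terminal -1, V#2); searched .../#../#.. to 6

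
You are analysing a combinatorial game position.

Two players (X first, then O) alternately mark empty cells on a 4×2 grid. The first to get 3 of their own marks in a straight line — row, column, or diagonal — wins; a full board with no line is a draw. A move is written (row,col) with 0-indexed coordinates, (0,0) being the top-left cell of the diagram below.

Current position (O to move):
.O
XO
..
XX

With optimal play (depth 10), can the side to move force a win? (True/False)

O winning at [.O/XO/../XX]: True

p1 O@[.O/XO/../XX]: (0,0)[OO/XO/../XX]-1 (2,0)[.O/XO/O./XX]+0 (2,1)[.O/XO/.O/XX]+1*
p2 X@[.O/XO/.O/XX] terminal -1; root [.O/XO/../XX] d10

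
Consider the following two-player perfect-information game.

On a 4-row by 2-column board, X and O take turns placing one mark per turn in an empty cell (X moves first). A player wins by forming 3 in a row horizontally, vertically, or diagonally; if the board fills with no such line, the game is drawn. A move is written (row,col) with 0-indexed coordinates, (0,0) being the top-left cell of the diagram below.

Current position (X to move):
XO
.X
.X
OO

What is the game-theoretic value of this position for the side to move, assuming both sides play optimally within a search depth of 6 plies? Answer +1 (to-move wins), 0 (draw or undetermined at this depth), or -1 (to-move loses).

value(XO/.X/.X/OO, X) = 0

p1 X@[XO/.X/.X/OO]: (1,0)[XO/XX/.X/OO]+0* (2,0)[XO/.X/XX/OO]+0
p2 O@[XO/XX/.X/OO]: (2,0)[XO/XX/OX/OO]+0*
p3 X@[XO/XX/OX/OO] terminal +0; root [XO/.X/.X/OO] d6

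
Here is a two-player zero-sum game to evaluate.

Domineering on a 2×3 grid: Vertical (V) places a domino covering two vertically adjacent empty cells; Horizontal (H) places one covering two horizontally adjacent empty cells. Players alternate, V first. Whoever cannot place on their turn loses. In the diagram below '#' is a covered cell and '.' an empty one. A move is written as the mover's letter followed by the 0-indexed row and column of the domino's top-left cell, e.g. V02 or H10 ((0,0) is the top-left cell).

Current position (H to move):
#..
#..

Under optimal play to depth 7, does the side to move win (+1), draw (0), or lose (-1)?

value(#../#.., H) = +1

[#../#..] H move#1: H01:+1/###/#..*, H11:+1/#../###
[###/#..] end (terminal -1, V#2); searched #../#.. to 7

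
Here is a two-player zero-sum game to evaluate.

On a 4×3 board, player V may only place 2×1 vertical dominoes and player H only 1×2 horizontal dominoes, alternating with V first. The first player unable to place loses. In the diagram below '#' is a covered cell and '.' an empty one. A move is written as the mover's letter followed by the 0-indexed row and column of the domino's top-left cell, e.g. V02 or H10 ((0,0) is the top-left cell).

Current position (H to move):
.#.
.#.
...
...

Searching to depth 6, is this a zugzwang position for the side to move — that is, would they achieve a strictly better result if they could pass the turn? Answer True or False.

zugzwang(.#./.#./.../..., H) = False

ply 1, H at .#./.#./.../... | H20=-1→.#./.#./##./...*; H21=-1→.#./.#./.##/...; H30=-1→.#./.#./.../##.; H31=-1→.#./.#./.../.##
ply 2, V at .#./.#./##./... | V00=+1→##./##./##./...*; V02=+1→.##/.##/##./...; V12=+1→.#./.##/###/...; V22=+1→.#./.#./###/..#
ply 3, H at ##./##./##./... | H30=-1→##./##./##./##.*; H31=-1→##./##./##./.##
ply 4, V at ##./##./##./##. | V02=+1→###/###/##./##.*; V12=+1→##./###/###/##.; V22=+1→##./##./###/###
ply 5: ###/###/##./##. is terminal -1 (H); from .#./.#./.../... depth 6
suppose H passes — search the same position with V to move:
pass> ply 1, V at .#./.#./.../... | V00=+1→##./##./.../...*; V02=+1→.##/.##/.../...; V10=-1→.#./##./#../...; V12=-1→.#./.##/..#/...; V20=+1→.#./.#./#../#..; V21=+1→.#./.#./.#./.#.; V22=+1→.#./.#./..#/..#
pass> ply 2, H at ##./##./.../... | H20=-1→##./##./##./...*; H21=-1→##./##./.##/...; H30=-1→##./##./.../##.; H31=-1→##./##./.../.##
pass> ply 3, V at ##./##./##./... | V02=-1→###/###/##./...; V12=-1→##./###/###/...; V22=+1→##./##./###/..#*
pass> ply 4, H at ##./##./###/..# | H30=-1→##./##./###/###*
pass> ply 5, V at ##./##./###/### | V02=+1→###/###/###/###*
pass> ply 6: ###/###/###/### is terminal -1 (H); from .#./.#./.../... depth 6
for H: play -1, pass -1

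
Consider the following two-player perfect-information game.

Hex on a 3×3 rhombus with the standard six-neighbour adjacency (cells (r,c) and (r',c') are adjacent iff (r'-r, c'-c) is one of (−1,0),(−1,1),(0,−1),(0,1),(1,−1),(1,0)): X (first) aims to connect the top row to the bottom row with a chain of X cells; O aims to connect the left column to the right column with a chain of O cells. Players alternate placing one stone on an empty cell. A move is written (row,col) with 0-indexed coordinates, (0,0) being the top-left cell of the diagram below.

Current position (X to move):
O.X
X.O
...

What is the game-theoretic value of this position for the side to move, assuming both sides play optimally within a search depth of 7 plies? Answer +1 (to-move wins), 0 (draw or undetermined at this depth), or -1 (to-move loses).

value(O.X/X.O/..., X) = +1

ply 1, X at O.X/X.O/... | (0,1)=-1→OXX/X.O/...; (1,1)=+1→O.X/XXO/...*; (2,0)=+1→O.X/X.O/X..; (2,1)=-1→O.X/X.O/.X.; (2,2)=-1→O.X/X.O/..X
ply 2, O at O.X/XXO/... | (0,1)=-1→OOX/XXO/...*; (2,0)=-1→O.X/XXO/O..; (2,1)=-1→O.X/XXO/.O.; (2,2)=-1→O.X/XXO/..O
ply 3, X at OOX/XXO/... | (2,0)=+1→OOX/XXO/X..*; (2,1)=+1→OOX/XXO/.X.; (2,2)=+1→OOX/XXO/..X
ply 4: OOX/XXO/X.. is terminal -1 (O); from O.X/X.O/... depth 7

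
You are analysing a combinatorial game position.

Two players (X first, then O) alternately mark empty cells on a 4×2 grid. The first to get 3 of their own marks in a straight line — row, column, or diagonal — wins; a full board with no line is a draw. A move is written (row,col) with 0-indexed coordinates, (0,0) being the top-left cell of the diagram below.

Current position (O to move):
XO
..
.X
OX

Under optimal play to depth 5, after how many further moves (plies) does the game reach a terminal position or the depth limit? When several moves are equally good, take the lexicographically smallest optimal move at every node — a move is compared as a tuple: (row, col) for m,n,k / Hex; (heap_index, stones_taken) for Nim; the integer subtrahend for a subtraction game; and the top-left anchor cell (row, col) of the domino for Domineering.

p1 O@[XO/../.X/OX]: (1,0)[XO/O./.X/OX]-1 (1,1)[XO/.O/.X/OX]+0* (2,0)[XO/../OX/OX]-1
p2 X@[XO/.O/.X/OX]: (1,0)[XO/XO/.X/OX]+0* (2,0)[XO/.O/XX/OX]+0
p3 O@[XO/XO/.X/OX]: (2,0)[XO/XO/OX/OX]+0*
p4 X@[XO/XO/OX/OX] terminal +0; root [XO/../.X/OX] d5

PV length from [XO/../.X/OX]: 3 plies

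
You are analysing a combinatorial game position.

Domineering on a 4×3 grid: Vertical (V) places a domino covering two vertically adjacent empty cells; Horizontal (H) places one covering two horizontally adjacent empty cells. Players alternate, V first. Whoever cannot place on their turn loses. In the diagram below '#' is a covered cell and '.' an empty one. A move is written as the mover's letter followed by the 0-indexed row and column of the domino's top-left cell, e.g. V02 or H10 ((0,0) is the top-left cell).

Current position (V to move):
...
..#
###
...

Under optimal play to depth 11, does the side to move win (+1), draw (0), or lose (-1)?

value(.../..#/###/..., V) = +1

[.../..#/###/...] V move#1: V00:-1/#../#.#/###/..., V01:+1/.#./.##/###/...*
[.#./.##/###/...] H move#2: H30:-1/.#./.##/###/##.*, H31:-1/.#./.##/###/.##
[.#./.##/###/##.] V move#3: V00:+1/##./###/###/##.*
[##./###/###/##.] end (terminal -1, H#4); searched .../..#/###/... to 11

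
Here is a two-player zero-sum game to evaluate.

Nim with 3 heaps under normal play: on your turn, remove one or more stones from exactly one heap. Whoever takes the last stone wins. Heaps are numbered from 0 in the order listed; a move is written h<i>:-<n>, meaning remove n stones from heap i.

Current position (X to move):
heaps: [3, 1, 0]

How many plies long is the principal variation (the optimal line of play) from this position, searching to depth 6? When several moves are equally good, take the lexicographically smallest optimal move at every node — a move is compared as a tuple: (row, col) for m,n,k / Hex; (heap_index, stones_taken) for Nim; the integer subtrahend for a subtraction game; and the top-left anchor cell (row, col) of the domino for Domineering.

PV length from [(3,1,0)]: 3 plies

p1 X@[(3,1,0)]: h0:-1[(2,1,0)]-1 h0:-2[(1,1,0)]+1* h0:-3[(0,1,0)]-1 h1:-1[(3,0,0)]-1
p2 O@[(1,1,0)]: h0:-1[(0,1,0)]-1* h1:-1[(1,0,0)]-1
p3 X@[(0,1,0)]: h1:-1[(0,0,0)]+1*
p4 O@[(0,0,0)] terminal -1; root [(3,1,0)] d6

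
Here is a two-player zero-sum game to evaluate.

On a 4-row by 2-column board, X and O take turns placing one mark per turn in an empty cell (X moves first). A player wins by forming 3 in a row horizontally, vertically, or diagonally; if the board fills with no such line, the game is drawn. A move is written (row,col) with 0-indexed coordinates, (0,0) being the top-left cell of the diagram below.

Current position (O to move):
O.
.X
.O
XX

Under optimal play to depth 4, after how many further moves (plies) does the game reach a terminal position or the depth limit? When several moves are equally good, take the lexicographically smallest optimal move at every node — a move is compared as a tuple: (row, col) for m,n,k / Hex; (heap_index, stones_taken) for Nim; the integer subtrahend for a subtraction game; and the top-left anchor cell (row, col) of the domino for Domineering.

PV length from [O./.X/.O/XX]: 3 plies

[O./.X/.O/XX] O move#1: (0,1):+0/OO/.X/.O/XX*, (1,0):+0/O./OX/.O/XX, (2,0):+0/O./.X/OO/XX
[OO/.X/.O/XX] X move#2: (1,0):+0/OO/XX/.O/XX*, (2,0):+0/OO/.X/XO/XX
[OO/XX/.O/XX] O move#3: (2,0):+0/OO/XX/OO/XX*
[OO/XX/OO/XX] end (terminal +0, X#4); searched O./.X/.O/XX to 4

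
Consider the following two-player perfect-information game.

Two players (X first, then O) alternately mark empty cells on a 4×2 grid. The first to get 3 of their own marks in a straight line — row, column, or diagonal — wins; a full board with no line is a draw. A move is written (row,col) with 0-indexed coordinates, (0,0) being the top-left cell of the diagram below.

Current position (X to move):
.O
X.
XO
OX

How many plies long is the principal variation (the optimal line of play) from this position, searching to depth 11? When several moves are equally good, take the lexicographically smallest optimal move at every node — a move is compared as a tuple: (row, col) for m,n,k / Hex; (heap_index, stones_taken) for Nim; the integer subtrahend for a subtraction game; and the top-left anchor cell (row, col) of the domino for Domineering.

PV length from [.O/X./XO/OX]: 1 ply

[.O/X./XO/OX] X move#1: (0,0):+1/XO/X./XO/OX*, (1,1):+0/.O/XX/XO/OX
[XO/X./XO/OX] end (terminal -1, O#2); searched .O/X./XO/OX to 11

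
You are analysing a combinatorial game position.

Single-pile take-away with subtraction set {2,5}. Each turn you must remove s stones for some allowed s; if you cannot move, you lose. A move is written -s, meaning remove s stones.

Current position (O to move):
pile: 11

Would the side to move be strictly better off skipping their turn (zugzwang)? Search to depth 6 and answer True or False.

zugzwang(11, O) = True

p1 O@[11]: -2[9]-1* -5[6]-1
p2 X@[9]: -2[7]+1* -5[4]+1
p3 O@[7]: -2[5]-1* -5[2]-1
p4 X@[5]: -2[3]-1 -5[0]+1*
p5 O@[0] terminal -1; root [11] d6
pass branch (X moves first from the same position):
  | p1 X@[11]: -2[9]-1* -5[6]-1
  | p2 O@[9]: -2[7]+1* -5[4]+1
  | p3 X@[7]: -2[5]-1* -5[2]-1
  | p4 O@[5]: -2[3]-1 -5[0]+1*
  | p5 X@[0] terminal -1; root [11] d6
O moving scores -1; O passing scores +1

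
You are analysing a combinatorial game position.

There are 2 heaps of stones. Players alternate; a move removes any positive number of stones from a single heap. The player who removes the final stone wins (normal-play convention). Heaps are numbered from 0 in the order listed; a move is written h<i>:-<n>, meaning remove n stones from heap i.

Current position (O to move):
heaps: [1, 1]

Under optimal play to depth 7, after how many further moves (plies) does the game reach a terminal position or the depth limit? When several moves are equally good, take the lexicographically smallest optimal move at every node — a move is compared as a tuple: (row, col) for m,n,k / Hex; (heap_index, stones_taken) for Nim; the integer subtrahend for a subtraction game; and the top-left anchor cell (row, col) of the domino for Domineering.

ply 1, O at (1,1) | h0:-1=-1→(0,1)*; h1:-1=-1→(1,0)
ply 2, X at (0,1) | h1:-1=+1→(0,0)*
ply 3: (0,0) is terminal -1 (O); from (1,1) depth 7

PV length from [(1,1)]: 2 plies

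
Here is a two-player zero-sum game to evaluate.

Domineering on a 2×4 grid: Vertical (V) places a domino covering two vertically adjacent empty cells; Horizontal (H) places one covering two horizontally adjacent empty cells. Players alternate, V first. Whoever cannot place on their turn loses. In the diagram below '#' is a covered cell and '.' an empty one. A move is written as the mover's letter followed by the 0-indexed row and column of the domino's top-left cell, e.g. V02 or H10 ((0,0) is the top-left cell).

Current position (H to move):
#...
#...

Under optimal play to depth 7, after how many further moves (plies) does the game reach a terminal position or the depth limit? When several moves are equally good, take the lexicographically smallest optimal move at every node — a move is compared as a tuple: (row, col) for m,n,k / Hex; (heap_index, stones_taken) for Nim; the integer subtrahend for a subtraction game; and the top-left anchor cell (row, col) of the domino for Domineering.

ply 1, H at #.../#... | H01=+1→###./#...*; H02=+1→#.##/#...; H11=+1→#.../###.; H12=+1→#.../#.##
ply 2, V at ###./#... | V03=-1→####/#..#*
ply 3, H at ####/#..# | H11=+1→####/####*
ply 4: ####/#### is terminal -1 (V); from #.../#... depth 7

PV length from [#.../#...]: 3 plies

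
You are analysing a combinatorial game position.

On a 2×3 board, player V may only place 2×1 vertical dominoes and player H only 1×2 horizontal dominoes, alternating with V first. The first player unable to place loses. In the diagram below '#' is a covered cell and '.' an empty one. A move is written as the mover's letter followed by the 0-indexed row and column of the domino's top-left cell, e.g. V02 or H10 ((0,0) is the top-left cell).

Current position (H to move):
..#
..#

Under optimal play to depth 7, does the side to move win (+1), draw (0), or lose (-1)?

value(..#/..#, H) = +1

[..#/..#] H move#1: H00:+1/###/..#*, H10:+1/..#/###
[###/..#] end (terminal -1, V#2); searched ..#/..# to 7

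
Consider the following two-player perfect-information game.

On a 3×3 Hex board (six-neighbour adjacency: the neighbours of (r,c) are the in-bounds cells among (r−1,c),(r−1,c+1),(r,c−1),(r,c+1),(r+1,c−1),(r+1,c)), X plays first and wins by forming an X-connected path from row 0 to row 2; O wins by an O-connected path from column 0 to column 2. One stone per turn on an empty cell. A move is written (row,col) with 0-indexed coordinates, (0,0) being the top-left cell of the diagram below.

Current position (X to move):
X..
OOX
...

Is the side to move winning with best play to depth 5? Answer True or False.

p1 X@[X../OOX/...]: (0,1)[XX./OOX/...]-1 (0,2)[X.X/OOX/...]+1* (2,0)[X../OOX/X..]-1 (2,1)[X../OOX/.X.]-1 (2,2)[X../OOX/..X]-1
p2 O@[X.X/OOX/...]: (0,1)[XOX/OOX/...]-1* (2,0)[X.X/OOX/O..]-1 (2,1)[X.X/OOX/.O.]-1 (2,2)[X.X/OOX/..O]-1
p3 X@[XOX/OOX/...]: (2,0)[XOX/OOX/X..]+1* (2,1)[XOX/OOX/.X.]+1 (2,2)[XOX/OOX/..X]+1
p4 O@[XOX/OOX/X..]: (2,1)[XOX/OOX/XO.]-1* (2,2)[XOX/OOX/X.O]-1
p5 X@[XOX/OOX/XO.]: (2,2)[XOX/OOX/XOX]+1*
p6 O@[XOX/OOX/XOX] terminal -1; root [X../OOX/...] d5

X winning at [X../OOX/...]: True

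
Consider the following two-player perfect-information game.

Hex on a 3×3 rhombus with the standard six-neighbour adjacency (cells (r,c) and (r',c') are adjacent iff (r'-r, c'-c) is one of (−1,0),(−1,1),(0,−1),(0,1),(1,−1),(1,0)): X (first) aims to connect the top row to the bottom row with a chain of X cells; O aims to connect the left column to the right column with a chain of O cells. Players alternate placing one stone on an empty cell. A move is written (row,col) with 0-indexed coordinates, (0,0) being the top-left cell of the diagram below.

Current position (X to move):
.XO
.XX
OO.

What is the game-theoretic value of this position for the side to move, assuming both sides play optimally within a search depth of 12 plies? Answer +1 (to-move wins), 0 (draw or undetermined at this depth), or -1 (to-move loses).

value(.XO/.XX/OO., X) = +1

p1 X@[.XO/.XX/OO.]: (0,0)[XXO/.XX/OO.]-1 (1,0)[.XO/XXX/OO.]-1 (2,2)[.XO/.XX/OOX]+1*
p2 O@[.XO/.XX/OOX] terminal -1; root [.XO/.XX/OO.] d12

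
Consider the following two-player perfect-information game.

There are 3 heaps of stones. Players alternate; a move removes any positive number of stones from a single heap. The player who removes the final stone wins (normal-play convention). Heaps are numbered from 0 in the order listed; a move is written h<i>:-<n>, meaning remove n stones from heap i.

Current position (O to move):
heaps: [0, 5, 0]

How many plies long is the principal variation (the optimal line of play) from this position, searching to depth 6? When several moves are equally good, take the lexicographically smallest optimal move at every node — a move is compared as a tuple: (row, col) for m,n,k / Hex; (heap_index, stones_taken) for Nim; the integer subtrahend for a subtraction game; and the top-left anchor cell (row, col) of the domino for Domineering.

p1 O@[(0,5,0)]: h1:-1[(0,4,0)]-1 h1:-2[(0,3,0)]-1 h1:-3[(0,2,0)]-1 h1:-4[(0,1,0)]-1 h1:-5[(0,0,0)]+1*
p2 X@[(0,0,0)] terminal -1; root [(0,5,0)] d6

PV length from [(0,5,0)]: 1 ply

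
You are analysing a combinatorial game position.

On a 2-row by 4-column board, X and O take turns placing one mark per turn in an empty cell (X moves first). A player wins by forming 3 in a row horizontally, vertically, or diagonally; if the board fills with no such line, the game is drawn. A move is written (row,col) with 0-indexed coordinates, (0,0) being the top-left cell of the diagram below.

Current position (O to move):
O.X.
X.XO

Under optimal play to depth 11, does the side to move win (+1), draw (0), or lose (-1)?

[O.X./X.XO] O move#1: (0,1):-1/OOX./X.XO, (0,3):-1/O.XO/X.XO, (1,1):+0/O.X./XOXO*
[O.X./XOXO] X move#2: (0,1):+0/OXX./XOXO*, (0,3):+0/O.XX/XOXO
[OXX./XOXO] O move#3: (0,3):+0/OXXO/XOXO*
[OXXO/XOXO] end (terminal +0, X#4); searched O.X./X.XO to 11

value(O.X./X.XO, O) = 0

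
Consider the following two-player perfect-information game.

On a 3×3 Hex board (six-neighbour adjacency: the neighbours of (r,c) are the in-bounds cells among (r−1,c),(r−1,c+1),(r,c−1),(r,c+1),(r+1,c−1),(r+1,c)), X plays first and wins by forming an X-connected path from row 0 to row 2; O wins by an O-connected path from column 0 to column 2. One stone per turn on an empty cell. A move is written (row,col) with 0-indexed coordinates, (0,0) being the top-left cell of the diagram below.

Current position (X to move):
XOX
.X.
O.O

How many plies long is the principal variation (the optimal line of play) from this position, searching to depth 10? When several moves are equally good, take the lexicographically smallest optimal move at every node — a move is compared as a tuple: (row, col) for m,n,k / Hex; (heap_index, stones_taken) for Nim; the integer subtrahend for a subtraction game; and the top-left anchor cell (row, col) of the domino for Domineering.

[XOX/.X./O.O] X move#1: (1,0):-1/XOX/XX./O.O, (1,2):-1/XOX/.XX/O.O, (2,1):+1/XOX/.X./OXO*
[XOX/.X./OXO] end (terminal -1, O#2); searched XOX/.X./O.O to 10

PV length from [XOX/.X./O.O]: 1 ply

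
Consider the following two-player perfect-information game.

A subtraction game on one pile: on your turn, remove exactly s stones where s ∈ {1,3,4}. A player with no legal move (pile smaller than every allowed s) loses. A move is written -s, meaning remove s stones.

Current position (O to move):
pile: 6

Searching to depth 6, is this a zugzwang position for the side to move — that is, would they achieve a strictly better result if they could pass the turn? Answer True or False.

p1 O@[6]: -1[5]-1 -3[3]-1 -4[2]+1*
p2 X@[2]: -1[1]-1*
p3 O@[1]: -1[0]+1*
p4 X@[0] terminal -1; root [6] d6
pass branch (X moves first from the same position):
  | p1 X@[6]: -1[5]-1 -3[3]-1 -4[2]+1*
  | p2 O@[2]: -1[1]-1*
  | p3 X@[1]: -1[0]+1*
  | p4 O@[0] terminal -1; root [6] d6
O moving scores +1; O passing scores -1

zugzwang(6, O) = False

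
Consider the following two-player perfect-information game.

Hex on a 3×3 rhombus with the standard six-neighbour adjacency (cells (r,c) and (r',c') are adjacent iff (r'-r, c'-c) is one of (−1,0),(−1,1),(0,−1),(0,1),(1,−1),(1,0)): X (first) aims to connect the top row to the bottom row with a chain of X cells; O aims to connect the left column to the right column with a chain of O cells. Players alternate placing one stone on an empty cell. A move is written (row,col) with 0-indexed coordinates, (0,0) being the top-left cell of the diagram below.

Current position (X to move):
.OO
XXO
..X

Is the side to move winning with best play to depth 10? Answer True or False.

X winning at [.OO/XXO/..X]: True

ply 1, X at .OO/XXO/..X | (0,0)=+1→XOO/XXO/..X*; (2,0)=-1→.OO/XXO/X.X; (2,1)=-1→.OO/XXO/.XX
ply 2, O at XOO/XXO/..X | (2,0)=-1→XOO/XXO/O.X*; (2,1)=-1→XOO/XXO/.OX
ply 3, X at XOO/XXO/O.X | (2,1)=+1→XOO/XXO/OXX*
ply 4: XOO/XXO/OXX is terminal -1 (O); from .OO/XXO/..X depth 10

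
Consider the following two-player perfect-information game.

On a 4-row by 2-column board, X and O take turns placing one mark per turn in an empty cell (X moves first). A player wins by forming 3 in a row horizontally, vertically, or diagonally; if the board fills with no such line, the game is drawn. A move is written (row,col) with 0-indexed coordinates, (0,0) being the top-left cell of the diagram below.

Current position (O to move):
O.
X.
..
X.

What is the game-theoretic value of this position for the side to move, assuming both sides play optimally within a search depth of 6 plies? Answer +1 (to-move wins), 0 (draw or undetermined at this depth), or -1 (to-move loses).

ply 1, O at O./X./../X. | (0,1)=-1→OO/X./../X.; (1,1)=-1→O./XO/../X.; (2,0)=+0→O./X./O./X.*; (2,1)=-1→O./X./.O/X.; (3,1)=-1→O./X./../XO
ply 2, X at O./X./O./X. | (0,1)=+0→OX/X./O./X.*; (1,1)=+0→O./XX/O./X.; (2,1)=+0→O./X./OX/X.; (3,1)=+0→O./X./O./XX
ply 3, O at OX/X./O./X. | (1,1)=+0→OX/XO/O./X.*; (2,1)=+0→OX/X./OO/X.; (3,1)=+0→OX/X./O./XO
ply 4, X at OX/XO/O./X. | (2,1)=+0→OX/XO/OX/X.*; (3,1)=+0→OX/XO/O./XX
ply 5, O at OX/XO/OX/X. | (3,1)=+0→OX/XO/OX/XO*
ply 6: OX/XO/OX/XO is terminal +0 (X); from O./X./../X. depth 6

value(O./X./../X., O) = 0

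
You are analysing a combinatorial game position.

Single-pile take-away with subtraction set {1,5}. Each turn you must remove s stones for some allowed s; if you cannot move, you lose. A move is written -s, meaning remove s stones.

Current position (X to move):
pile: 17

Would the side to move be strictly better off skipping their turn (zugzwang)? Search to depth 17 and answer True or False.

zugzwang(17, X) = False

[17] X move#1: -1:+1/16*, -5:+1/12
[16] O move#2: -1:-1/15*, -5:-1/11
[15] X move#3: -1:+1/14*, -5:+1/10
[14] O move#4: -1:-1/13*, -5:-1/9
[13] X move#5: -1:+1/12*, -5:+1/8
[12] O move#6: -1:-1/11*, -5:-1/7
[11] X move#7: -1:+1/10*, -5:+1/6
[10] O move#8: -1:-1/9*, -5:-1/5
[9] X move#9: -1:+1/8*, -5:+1/4
[8] O move#10: -1:-1/7*, -5:-1/3
[7] X move#11: -1:+1/6*, -5:+1/2
[6] O move#12: -1:-1/5*, -5:-1/1
[5] X move#13: -1:+1/4*, -5:+1/0
[4] O move#14: -1:-1/3*
[3] X move#15: -1:+1/2*
[2] O move#16: -1:-1/1*
[1] X move#17: -1:+1/0*
[0] end (terminal -1, O#18); searched 17 to 17
suppose X passes — search the same position with O to move:
pass> [17] O move#1: -1:+1/16*, -5:+1/12
pass> [16] X move#2: -1:-1/15*, -5:-1/11
pass> [15] O move#3: -1:+1/14*, -5:+1/10
pass> [14] X move#4: -1:-1/13*, -5:-1/9
pass> [13] O move#5: -1:+1/12*, -5:+1/8
pass> [12] X move#6: -1:-1/11*, -5:-1/7
pass> [11] O move#7: -1:+1/10*, -5:+1/6
pass> [10] X move#8: -1:-1/9*, -5:-1/5
pass> [9] O move#9: -1:+1/8*, -5:+1/4
pass> [8] X move#10: -1:-1/7*, -5:-1/3
pass> [7] O move#11: -1:+1/6*, -5:+1/2
pass> [6] X move#12: -1:-1/5*, -5:-1/1
pass> [5] O move#13: -1:+1/4*, -5:+1/0
pass> [4] X move#14: -1:-1/3*
pass> [3] O move#15: -1:+1/2*
pass> [2] X move#16: -1:-1/1*
pass> [1] O move#17: -1:+1/0*
pass> [0] end (terminal -1, X#18); searched 17 to 17
for X: play +1, pass -1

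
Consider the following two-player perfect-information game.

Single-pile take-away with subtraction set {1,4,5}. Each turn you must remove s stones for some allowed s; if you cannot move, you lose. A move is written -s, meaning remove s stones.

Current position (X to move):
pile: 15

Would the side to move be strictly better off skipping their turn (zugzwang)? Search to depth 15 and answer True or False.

ply 1, X at 15 | -1=-1→14; -4=-1→11; -5=+1→10*
ply 2, O at 10 | -1=-1→9*; -4=-1→6; -5=-1→5
ply 3, X at 9 | -1=+1→8*; -4=-1→5; -5=-1→4
ply 4, O at 8 | -1=-1→7*; -4=-1→4; -5=-1→3
ply 5, X at 7 | -1=-1→6; -4=-1→3; -5=+1→2*
ply 6, O at 2 | -1=-1→1*
ply 7, X at 1 | -1=+1→0*
ply 8: 0 is terminal -1 (O); from 15 depth 15
suppose X passes — search the same position with O to move:
pass> ply 1, O at 15 | -1=-1→14; -4=-1→11; -5=+1→10*
pass> ply 2, X at 10 | -1=-1→9*; -4=-1→6; -5=-1→5
pass> ply 3, O at 9 | -1=+1→8*; -4=-1→5; -5=-1→4
pass> ply 4, X at 8 | -1=-1→7*; -4=-1→4; -5=-1→3
pass> ply 5, O at 7 | -1=-1→6; -4=-1→3; -5=+1→2*
pass> ply 6, X at 2 | -1=-1→1*
pass> ply 7, O at 1 | -1=+1→0*
pass> ply 8: 0 is terminal -1 (X); from 15 depth 15
for X: play +1, pass -1

zugzwang(15, X) = False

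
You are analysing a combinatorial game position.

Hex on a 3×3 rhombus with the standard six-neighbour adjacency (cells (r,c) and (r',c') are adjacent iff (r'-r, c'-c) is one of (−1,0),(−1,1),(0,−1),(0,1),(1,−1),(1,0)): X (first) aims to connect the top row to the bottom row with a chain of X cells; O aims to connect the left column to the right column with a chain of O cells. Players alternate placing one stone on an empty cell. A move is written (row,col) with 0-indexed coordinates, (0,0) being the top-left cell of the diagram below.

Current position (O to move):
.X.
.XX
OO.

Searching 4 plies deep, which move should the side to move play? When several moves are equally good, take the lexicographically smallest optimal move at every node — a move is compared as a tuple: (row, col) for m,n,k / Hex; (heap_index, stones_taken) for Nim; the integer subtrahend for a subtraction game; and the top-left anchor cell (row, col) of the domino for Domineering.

O's best at [.X./.XX/OO.]: (2,2)

p1 O@[.X./.XX/OO.]: (0,0)[OX./.XX/OO.]-1 (0,2)[.XO/.XX/OO.]-1 (1,0)[.X./OXX/OO.]-1 (2,2)[.X./.XX/OOO]+1*
p2 X@[.X./.XX/OOO] terminal -1; root [.X./.XX/OO.] d4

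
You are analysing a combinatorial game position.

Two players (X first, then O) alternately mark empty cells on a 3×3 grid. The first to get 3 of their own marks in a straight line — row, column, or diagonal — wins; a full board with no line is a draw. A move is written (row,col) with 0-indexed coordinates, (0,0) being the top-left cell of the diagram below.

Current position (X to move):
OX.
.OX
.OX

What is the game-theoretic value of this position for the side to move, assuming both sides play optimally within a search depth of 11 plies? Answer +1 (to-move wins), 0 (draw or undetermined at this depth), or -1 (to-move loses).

value(OX./.OX/.OX, X) = +1

p1 X@[OX./.OX/.OX]: (0,2)[OXX/.OX/.OX]+1* (1,0)[OX./XOX/.OX]+0 (2,0)[OX./.OX/XOX]+0
p2 O@[OXX/.OX/.OX] terminal -1; root [OX./.OX/.OX] d11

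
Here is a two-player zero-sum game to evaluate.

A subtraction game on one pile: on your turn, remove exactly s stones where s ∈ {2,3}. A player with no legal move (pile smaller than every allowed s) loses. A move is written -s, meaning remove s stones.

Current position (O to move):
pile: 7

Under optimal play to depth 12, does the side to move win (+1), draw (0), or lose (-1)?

[7] O move#1: -2:+1/5*, -3:-1/4
[5] X move#2: -2:-1/3*, -3:-1/2
[3] O move#3: -2:+1/1*, -3:+1/0
[1] end (terminal -1, X#4); searched 7 to 12

value(7, O) = +1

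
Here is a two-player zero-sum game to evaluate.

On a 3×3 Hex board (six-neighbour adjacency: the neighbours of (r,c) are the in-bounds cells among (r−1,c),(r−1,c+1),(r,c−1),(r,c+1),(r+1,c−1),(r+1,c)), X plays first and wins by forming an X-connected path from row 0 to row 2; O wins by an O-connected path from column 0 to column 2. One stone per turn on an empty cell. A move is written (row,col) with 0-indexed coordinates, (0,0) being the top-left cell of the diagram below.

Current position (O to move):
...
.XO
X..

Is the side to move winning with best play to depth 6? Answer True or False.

[.../.XO/X..] O move#1: (0,0):-1/O../.XO/X..*, (0,1):-1/.O./.XO/X.., (0,2):-1/..O/.XO/X.., (1,0):-1/.../OXO/X.., (2,1):-1/.../.XO/XO., (2,2):-1/.../.XO/X.O
[O../.XO/X..] X move#2: (0,1):+1/OX./.XO/X..*, (0,2):+1/O.X/.XO/X.., (1,0):+1/O../XXO/X.., (2,1):+1/O../.XO/XX., (2,2):+1/O../.XO/X.X
[OX./.XO/X..] end (terminal -1, O#3); searched .../.XO/X.. to 6

O winning at [.../.XO/X..]: False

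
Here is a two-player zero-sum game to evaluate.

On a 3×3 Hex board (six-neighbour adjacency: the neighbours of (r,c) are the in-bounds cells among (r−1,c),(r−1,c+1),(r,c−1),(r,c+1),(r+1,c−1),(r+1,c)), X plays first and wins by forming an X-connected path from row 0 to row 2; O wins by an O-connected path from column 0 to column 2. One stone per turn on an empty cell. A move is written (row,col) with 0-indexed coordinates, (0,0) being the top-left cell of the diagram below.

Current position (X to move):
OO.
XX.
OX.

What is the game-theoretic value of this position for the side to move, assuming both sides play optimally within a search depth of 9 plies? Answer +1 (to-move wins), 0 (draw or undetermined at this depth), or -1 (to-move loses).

value(OO./XX./OX., X) = +1

[OO./XX./OX.] X move#1: (0,2):+1/OOX/XX./OX.*, (1,2):-1/OO./XXX/OX., (2,2):-1/OO./XX./OXX
[OOX/XX./OX.] end (terminal -1, O#2); searched OO./XX./OX. to 9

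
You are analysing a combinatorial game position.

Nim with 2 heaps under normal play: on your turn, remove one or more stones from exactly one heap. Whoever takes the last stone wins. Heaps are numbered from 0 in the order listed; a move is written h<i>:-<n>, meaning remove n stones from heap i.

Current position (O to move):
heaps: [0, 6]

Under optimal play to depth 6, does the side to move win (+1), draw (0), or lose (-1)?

value((0,6), O) = +1

[(0,6)] O move#1: h1:-1:-1/(0,5), h1:-2:-1/(0,4), h1:-3:-1/(0,3), h1:-4:-1/(0,2), h1:-5:-1/(0,1), h1:-6:+1/(0,0)*
[(0,0)] end (terminal -1, X#2); searched (0,6) to 6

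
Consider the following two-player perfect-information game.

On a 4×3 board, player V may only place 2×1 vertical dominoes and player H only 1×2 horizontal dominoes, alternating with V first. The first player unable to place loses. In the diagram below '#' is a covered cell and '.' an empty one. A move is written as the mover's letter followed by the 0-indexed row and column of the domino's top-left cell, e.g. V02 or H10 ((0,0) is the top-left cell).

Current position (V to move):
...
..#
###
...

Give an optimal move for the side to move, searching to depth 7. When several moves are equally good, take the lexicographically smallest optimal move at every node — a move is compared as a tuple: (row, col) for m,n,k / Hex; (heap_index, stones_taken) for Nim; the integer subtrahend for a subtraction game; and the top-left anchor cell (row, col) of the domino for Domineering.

ply 1, V at .../..#/###/... | V00=-1→#../#.#/###/...; V01=+1→.#./.##/###/...*
ply 2, H at .#./.##/###/... | H30=-1→.#./.##/###/##.*; H31=-1→.#./.##/###/.##
ply 3, V at .#./.##/###/##. | V00=+1→##./###/###/##.*
ply 4: ##./###/###/##. is terminal -1 (H); from .../..#/###/... depth 7

V's best at [.../..#/###/...]: V01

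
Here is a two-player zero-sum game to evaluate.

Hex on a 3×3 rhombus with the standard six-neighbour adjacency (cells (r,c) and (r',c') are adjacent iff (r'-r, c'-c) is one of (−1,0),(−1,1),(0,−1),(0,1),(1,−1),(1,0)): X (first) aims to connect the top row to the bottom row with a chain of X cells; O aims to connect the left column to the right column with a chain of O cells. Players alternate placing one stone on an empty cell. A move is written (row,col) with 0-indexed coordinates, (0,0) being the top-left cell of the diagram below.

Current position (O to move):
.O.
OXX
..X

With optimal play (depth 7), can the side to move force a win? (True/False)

O winning at [.O./OXX/..X]: True

[.O./OXX/..X] O move#1: (0,0):-1/OO./OXX/..X, (0,2):+1/.OO/OXX/..X*, (2,0):-1/.O./OXX/O.X, (2,1):-1/.O./OXX/.OX
[.OO/OXX/..X] end (terminal -1, X#2); searched .O./OXX/..X to 7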